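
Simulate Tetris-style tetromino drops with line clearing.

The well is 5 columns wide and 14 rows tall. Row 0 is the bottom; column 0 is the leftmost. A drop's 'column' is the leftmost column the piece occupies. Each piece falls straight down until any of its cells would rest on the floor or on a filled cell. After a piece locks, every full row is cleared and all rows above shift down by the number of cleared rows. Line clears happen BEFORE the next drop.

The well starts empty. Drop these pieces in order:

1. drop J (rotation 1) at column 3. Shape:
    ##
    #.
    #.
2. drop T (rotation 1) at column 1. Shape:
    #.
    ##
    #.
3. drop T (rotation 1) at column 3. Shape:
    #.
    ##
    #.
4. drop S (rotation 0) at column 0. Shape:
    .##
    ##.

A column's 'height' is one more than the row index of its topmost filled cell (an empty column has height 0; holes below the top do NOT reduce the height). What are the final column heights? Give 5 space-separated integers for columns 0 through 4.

Answer: 4 5 5 6 5

Derivation:
Drop 1: J rot1 at col 3 lands with bottom-row=0; cleared 0 line(s) (total 0); column heights now [0 0 0 3 3], max=3
Drop 2: T rot1 at col 1 lands with bottom-row=0; cleared 0 line(s) (total 0); column heights now [0 3 2 3 3], max=3
Drop 3: T rot1 at col 3 lands with bottom-row=3; cleared 0 line(s) (total 0); column heights now [0 3 2 6 5], max=6
Drop 4: S rot0 at col 0 lands with bottom-row=3; cleared 0 line(s) (total 0); column heights now [4 5 5 6 5], max=6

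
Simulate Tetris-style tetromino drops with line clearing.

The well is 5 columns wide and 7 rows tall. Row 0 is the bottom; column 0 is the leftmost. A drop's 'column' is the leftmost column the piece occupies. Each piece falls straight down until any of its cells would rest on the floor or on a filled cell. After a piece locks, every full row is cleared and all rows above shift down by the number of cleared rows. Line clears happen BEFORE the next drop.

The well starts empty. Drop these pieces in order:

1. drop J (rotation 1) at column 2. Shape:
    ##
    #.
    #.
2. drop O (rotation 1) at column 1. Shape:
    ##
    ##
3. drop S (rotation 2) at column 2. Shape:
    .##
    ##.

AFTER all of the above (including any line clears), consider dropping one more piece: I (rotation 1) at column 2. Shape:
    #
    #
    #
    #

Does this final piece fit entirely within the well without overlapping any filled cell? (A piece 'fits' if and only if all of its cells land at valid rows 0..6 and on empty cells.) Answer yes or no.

Answer: no

Derivation:
Drop 1: J rot1 at col 2 lands with bottom-row=0; cleared 0 line(s) (total 0); column heights now [0 0 3 3 0], max=3
Drop 2: O rot1 at col 1 lands with bottom-row=3; cleared 0 line(s) (total 0); column heights now [0 5 5 3 0], max=5
Drop 3: S rot2 at col 2 lands with bottom-row=5; cleared 0 line(s) (total 0); column heights now [0 5 6 7 7], max=7
Test piece I rot1 at col 2 (width 1): heights before test = [0 5 6 7 7]; fits = False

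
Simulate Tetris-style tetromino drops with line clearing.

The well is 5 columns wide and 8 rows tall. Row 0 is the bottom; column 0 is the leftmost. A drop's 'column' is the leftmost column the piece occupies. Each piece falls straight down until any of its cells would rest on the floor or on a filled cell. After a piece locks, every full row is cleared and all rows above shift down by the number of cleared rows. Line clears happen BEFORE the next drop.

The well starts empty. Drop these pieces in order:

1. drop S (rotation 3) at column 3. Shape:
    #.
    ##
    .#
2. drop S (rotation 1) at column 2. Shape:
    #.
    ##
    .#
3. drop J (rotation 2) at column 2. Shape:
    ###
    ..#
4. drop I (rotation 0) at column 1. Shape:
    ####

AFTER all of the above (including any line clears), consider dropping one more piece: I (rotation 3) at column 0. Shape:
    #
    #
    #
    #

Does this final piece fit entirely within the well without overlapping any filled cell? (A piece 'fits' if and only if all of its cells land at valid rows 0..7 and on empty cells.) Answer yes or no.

Drop 1: S rot3 at col 3 lands with bottom-row=0; cleared 0 line(s) (total 0); column heights now [0 0 0 3 2], max=3
Drop 2: S rot1 at col 2 lands with bottom-row=3; cleared 0 line(s) (total 0); column heights now [0 0 6 5 2], max=6
Drop 3: J rot2 at col 2 lands with bottom-row=5; cleared 0 line(s) (total 0); column heights now [0 0 7 7 7], max=7
Drop 4: I rot0 at col 1 lands with bottom-row=7; cleared 0 line(s) (total 0); column heights now [0 8 8 8 8], max=8
Test piece I rot3 at col 0 (width 1): heights before test = [0 8 8 8 8]; fits = True

Answer: yes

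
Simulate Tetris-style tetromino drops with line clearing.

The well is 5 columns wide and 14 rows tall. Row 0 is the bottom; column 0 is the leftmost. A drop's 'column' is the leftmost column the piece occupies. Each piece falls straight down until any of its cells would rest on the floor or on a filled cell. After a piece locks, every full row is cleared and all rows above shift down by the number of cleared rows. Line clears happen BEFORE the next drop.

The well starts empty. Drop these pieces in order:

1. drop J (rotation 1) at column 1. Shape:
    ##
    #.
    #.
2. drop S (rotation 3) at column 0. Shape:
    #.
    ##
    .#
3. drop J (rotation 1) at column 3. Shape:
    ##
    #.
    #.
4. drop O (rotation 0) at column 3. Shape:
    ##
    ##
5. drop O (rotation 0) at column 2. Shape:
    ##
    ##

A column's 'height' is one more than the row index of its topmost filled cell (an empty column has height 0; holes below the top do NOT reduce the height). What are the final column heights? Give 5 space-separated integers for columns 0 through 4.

Drop 1: J rot1 at col 1 lands with bottom-row=0; cleared 0 line(s) (total 0); column heights now [0 3 3 0 0], max=3
Drop 2: S rot3 at col 0 lands with bottom-row=3; cleared 0 line(s) (total 0); column heights now [6 5 3 0 0], max=6
Drop 3: J rot1 at col 3 lands with bottom-row=0; cleared 0 line(s) (total 0); column heights now [6 5 3 3 3], max=6
Drop 4: O rot0 at col 3 lands with bottom-row=3; cleared 0 line(s) (total 0); column heights now [6 5 3 5 5], max=6
Drop 5: O rot0 at col 2 lands with bottom-row=5; cleared 0 line(s) (total 0); column heights now [6 5 7 7 5], max=7

Answer: 6 5 7 7 5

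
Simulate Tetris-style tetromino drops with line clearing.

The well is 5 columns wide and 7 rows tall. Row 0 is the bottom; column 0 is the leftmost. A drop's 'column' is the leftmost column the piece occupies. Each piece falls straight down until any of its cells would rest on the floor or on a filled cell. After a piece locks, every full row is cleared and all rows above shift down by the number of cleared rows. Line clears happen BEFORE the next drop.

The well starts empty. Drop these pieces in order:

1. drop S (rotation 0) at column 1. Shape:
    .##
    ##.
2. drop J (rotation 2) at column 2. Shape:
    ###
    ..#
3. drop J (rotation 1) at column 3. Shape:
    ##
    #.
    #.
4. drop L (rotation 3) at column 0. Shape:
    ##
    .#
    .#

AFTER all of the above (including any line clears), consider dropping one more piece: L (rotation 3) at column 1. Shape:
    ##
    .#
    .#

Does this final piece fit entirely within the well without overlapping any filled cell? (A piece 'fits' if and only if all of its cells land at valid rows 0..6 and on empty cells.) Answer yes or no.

Drop 1: S rot0 at col 1 lands with bottom-row=0; cleared 0 line(s) (total 0); column heights now [0 1 2 2 0], max=2
Drop 2: J rot2 at col 2 lands with bottom-row=1; cleared 0 line(s) (total 0); column heights now [0 1 3 3 3], max=3
Drop 3: J rot1 at col 3 lands with bottom-row=3; cleared 0 line(s) (total 0); column heights now [0 1 3 6 6], max=6
Drop 4: L rot3 at col 0 lands with bottom-row=1; cleared 0 line(s) (total 0); column heights now [4 4 3 6 6], max=6
Test piece L rot3 at col 1 (width 2): heights before test = [4 4 3 6 6]; fits = True

Answer: yes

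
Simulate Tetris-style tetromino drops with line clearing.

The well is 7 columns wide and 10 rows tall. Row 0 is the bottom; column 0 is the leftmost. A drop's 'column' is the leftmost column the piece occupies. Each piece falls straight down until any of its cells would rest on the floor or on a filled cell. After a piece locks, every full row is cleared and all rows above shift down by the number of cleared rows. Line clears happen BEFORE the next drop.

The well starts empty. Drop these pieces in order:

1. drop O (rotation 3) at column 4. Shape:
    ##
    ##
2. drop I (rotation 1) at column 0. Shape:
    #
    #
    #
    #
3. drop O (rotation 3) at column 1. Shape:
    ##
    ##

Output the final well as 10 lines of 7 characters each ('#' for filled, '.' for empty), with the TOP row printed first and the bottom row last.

Answer: .......
.......
.......
.......
.......
.......
#......
#......
###.##.
###.##.

Derivation:
Drop 1: O rot3 at col 4 lands with bottom-row=0; cleared 0 line(s) (total 0); column heights now [0 0 0 0 2 2 0], max=2
Drop 2: I rot1 at col 0 lands with bottom-row=0; cleared 0 line(s) (total 0); column heights now [4 0 0 0 2 2 0], max=4
Drop 3: O rot3 at col 1 lands with bottom-row=0; cleared 0 line(s) (total 0); column heights now [4 2 2 0 2 2 0], max=4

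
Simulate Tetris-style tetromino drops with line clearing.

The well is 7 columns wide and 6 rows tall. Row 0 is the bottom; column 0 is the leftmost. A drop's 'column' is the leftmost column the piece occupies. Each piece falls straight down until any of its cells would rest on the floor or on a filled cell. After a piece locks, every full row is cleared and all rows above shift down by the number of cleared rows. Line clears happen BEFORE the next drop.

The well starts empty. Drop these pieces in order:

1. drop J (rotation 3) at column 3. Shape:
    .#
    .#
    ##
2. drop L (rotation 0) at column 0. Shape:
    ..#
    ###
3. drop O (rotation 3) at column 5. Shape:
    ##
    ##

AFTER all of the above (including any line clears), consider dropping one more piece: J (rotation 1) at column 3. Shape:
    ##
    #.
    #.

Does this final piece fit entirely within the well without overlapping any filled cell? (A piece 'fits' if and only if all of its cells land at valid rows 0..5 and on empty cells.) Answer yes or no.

Answer: yes

Derivation:
Drop 1: J rot3 at col 3 lands with bottom-row=0; cleared 0 line(s) (total 0); column heights now [0 0 0 1 3 0 0], max=3
Drop 2: L rot0 at col 0 lands with bottom-row=0; cleared 0 line(s) (total 0); column heights now [1 1 2 1 3 0 0], max=3
Drop 3: O rot3 at col 5 lands with bottom-row=0; cleared 1 line(s) (total 1); column heights now [0 0 1 0 2 1 1], max=2
Test piece J rot1 at col 3 (width 2): heights before test = [0 0 1 0 2 1 1]; fits = True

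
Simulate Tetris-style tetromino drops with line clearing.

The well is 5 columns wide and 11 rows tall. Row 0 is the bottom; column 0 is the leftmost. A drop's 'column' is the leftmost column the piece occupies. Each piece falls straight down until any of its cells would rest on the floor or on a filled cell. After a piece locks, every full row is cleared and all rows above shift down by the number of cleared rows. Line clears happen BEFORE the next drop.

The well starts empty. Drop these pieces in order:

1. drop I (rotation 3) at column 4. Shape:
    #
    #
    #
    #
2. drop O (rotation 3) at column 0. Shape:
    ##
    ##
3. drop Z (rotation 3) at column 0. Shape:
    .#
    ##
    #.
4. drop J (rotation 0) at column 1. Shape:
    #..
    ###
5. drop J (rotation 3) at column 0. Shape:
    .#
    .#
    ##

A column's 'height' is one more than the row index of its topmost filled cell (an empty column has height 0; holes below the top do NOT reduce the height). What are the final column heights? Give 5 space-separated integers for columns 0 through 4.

Answer: 8 10 6 6 4

Derivation:
Drop 1: I rot3 at col 4 lands with bottom-row=0; cleared 0 line(s) (total 0); column heights now [0 0 0 0 4], max=4
Drop 2: O rot3 at col 0 lands with bottom-row=0; cleared 0 line(s) (total 0); column heights now [2 2 0 0 4], max=4
Drop 3: Z rot3 at col 0 lands with bottom-row=2; cleared 0 line(s) (total 0); column heights now [4 5 0 0 4], max=5
Drop 4: J rot0 at col 1 lands with bottom-row=5; cleared 0 line(s) (total 0); column heights now [4 7 6 6 4], max=7
Drop 5: J rot3 at col 0 lands with bottom-row=7; cleared 0 line(s) (total 0); column heights now [8 10 6 6 4], max=10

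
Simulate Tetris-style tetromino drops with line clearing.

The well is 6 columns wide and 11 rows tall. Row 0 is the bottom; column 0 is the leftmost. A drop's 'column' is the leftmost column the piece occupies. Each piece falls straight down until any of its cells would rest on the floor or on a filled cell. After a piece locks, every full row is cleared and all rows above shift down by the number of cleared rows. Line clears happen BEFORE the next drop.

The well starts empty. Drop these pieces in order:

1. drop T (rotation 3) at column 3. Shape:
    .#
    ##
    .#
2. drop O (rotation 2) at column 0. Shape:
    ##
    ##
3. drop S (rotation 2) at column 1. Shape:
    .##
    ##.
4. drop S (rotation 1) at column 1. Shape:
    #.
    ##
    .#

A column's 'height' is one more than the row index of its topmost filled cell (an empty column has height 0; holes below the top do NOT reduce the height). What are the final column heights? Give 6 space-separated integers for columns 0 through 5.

Drop 1: T rot3 at col 3 lands with bottom-row=0; cleared 0 line(s) (total 0); column heights now [0 0 0 2 3 0], max=3
Drop 2: O rot2 at col 0 lands with bottom-row=0; cleared 0 line(s) (total 0); column heights now [2 2 0 2 3 0], max=3
Drop 3: S rot2 at col 1 lands with bottom-row=2; cleared 0 line(s) (total 0); column heights now [2 3 4 4 3 0], max=4
Drop 4: S rot1 at col 1 lands with bottom-row=4; cleared 0 line(s) (total 0); column heights now [2 7 6 4 3 0], max=7

Answer: 2 7 6 4 3 0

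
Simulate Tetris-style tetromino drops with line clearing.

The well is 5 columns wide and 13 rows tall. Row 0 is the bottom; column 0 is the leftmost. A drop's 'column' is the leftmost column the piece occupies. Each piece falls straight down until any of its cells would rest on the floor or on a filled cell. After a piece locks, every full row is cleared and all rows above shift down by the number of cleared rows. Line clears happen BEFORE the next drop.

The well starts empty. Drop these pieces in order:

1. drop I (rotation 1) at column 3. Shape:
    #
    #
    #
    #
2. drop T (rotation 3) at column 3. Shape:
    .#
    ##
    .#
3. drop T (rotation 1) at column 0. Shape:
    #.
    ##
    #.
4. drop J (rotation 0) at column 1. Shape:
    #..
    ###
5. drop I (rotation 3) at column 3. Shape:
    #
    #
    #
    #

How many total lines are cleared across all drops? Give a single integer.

Answer: 0

Derivation:
Drop 1: I rot1 at col 3 lands with bottom-row=0; cleared 0 line(s) (total 0); column heights now [0 0 0 4 0], max=4
Drop 2: T rot3 at col 3 lands with bottom-row=3; cleared 0 line(s) (total 0); column heights now [0 0 0 5 6], max=6
Drop 3: T rot1 at col 0 lands with bottom-row=0; cleared 0 line(s) (total 0); column heights now [3 2 0 5 6], max=6
Drop 4: J rot0 at col 1 lands with bottom-row=5; cleared 0 line(s) (total 0); column heights now [3 7 6 6 6], max=7
Drop 5: I rot3 at col 3 lands with bottom-row=6; cleared 0 line(s) (total 0); column heights now [3 7 6 10 6], max=10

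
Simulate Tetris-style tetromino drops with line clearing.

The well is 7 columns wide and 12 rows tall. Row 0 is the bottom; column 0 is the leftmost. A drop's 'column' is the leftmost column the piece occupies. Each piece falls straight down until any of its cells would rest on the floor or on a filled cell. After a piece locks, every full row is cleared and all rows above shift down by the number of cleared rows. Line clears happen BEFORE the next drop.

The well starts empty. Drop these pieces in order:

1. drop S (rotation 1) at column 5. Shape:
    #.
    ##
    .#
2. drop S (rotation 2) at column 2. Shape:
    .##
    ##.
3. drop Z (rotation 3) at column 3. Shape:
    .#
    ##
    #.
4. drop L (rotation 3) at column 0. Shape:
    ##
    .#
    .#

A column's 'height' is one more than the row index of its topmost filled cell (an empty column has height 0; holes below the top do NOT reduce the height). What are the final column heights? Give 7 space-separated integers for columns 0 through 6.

Drop 1: S rot1 at col 5 lands with bottom-row=0; cleared 0 line(s) (total 0); column heights now [0 0 0 0 0 3 2], max=3
Drop 2: S rot2 at col 2 lands with bottom-row=0; cleared 0 line(s) (total 0); column heights now [0 0 1 2 2 3 2], max=3
Drop 3: Z rot3 at col 3 lands with bottom-row=2; cleared 0 line(s) (total 0); column heights now [0 0 1 4 5 3 2], max=5
Drop 4: L rot3 at col 0 lands with bottom-row=0; cleared 0 line(s) (total 0); column heights now [3 3 1 4 5 3 2], max=5

Answer: 3 3 1 4 5 3 2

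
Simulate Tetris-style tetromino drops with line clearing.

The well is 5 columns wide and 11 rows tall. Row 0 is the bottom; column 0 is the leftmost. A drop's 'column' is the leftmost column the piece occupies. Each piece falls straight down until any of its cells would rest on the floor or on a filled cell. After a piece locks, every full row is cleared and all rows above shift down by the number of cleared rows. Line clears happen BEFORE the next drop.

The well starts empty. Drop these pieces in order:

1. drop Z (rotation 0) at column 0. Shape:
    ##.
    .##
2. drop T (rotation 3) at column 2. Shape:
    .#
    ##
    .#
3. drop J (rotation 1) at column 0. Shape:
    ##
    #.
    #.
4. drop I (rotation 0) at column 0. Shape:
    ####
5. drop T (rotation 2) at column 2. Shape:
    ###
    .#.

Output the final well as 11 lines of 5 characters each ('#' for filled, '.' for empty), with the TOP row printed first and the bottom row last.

Answer: .....
.....
.....
..###
...#.
####.
##...
#....
#..#.
####.
.###.

Derivation:
Drop 1: Z rot0 at col 0 lands with bottom-row=0; cleared 0 line(s) (total 0); column heights now [2 2 1 0 0], max=2
Drop 2: T rot3 at col 2 lands with bottom-row=0; cleared 0 line(s) (total 0); column heights now [2 2 2 3 0], max=3
Drop 3: J rot1 at col 0 lands with bottom-row=2; cleared 0 line(s) (total 0); column heights now [5 5 2 3 0], max=5
Drop 4: I rot0 at col 0 lands with bottom-row=5; cleared 0 line(s) (total 0); column heights now [6 6 6 6 0], max=6
Drop 5: T rot2 at col 2 lands with bottom-row=6; cleared 0 line(s) (total 0); column heights now [6 6 8 8 8], max=8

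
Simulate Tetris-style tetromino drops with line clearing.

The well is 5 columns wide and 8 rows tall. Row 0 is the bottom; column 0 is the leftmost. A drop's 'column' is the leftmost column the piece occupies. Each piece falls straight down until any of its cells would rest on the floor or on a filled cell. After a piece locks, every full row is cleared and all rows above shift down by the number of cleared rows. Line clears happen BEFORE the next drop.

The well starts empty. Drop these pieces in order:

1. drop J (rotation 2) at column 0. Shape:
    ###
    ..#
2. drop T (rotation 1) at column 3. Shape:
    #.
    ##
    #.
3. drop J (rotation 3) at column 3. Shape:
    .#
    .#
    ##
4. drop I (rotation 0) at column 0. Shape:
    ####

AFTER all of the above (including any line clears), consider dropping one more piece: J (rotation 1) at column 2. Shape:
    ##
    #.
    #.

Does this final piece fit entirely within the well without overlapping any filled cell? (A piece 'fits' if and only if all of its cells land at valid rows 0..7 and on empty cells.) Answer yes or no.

Answer: yes

Derivation:
Drop 1: J rot2 at col 0 lands with bottom-row=0; cleared 0 line(s) (total 0); column heights now [2 2 2 0 0], max=2
Drop 2: T rot1 at col 3 lands with bottom-row=0; cleared 1 line(s) (total 1); column heights now [0 0 1 2 0], max=2
Drop 3: J rot3 at col 3 lands with bottom-row=2; cleared 0 line(s) (total 1); column heights now [0 0 1 3 5], max=5
Drop 4: I rot0 at col 0 lands with bottom-row=3; cleared 1 line(s) (total 2); column heights now [0 0 1 3 4], max=4
Test piece J rot1 at col 2 (width 2): heights before test = [0 0 1 3 4]; fits = True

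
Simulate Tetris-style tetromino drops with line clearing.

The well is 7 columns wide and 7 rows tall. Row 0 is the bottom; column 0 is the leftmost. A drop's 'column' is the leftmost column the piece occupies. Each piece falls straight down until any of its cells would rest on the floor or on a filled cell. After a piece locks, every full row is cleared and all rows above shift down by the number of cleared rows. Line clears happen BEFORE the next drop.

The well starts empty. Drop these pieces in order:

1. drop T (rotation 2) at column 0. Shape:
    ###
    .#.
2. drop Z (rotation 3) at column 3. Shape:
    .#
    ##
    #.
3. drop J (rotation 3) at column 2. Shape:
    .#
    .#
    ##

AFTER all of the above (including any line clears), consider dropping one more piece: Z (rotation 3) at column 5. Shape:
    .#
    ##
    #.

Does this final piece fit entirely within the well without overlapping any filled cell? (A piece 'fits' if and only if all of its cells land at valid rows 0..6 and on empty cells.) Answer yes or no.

Answer: yes

Derivation:
Drop 1: T rot2 at col 0 lands with bottom-row=0; cleared 0 line(s) (total 0); column heights now [2 2 2 0 0 0 0], max=2
Drop 2: Z rot3 at col 3 lands with bottom-row=0; cleared 0 line(s) (total 0); column heights now [2 2 2 2 3 0 0], max=3
Drop 3: J rot3 at col 2 lands with bottom-row=2; cleared 0 line(s) (total 0); column heights now [2 2 3 5 3 0 0], max=5
Test piece Z rot3 at col 5 (width 2): heights before test = [2 2 3 5 3 0 0]; fits = True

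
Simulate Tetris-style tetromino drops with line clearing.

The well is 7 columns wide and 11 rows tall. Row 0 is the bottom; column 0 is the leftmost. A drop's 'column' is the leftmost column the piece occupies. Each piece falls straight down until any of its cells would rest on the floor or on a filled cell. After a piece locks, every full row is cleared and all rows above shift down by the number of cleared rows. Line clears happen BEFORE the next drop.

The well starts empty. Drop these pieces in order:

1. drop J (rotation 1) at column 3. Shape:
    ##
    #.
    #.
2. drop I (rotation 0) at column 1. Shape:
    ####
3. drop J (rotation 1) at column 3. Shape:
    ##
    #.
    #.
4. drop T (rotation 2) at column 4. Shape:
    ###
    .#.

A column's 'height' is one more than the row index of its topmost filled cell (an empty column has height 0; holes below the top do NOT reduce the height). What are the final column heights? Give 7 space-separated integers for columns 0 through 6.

Answer: 0 4 4 7 8 8 8

Derivation:
Drop 1: J rot1 at col 3 lands with bottom-row=0; cleared 0 line(s) (total 0); column heights now [0 0 0 3 3 0 0], max=3
Drop 2: I rot0 at col 1 lands with bottom-row=3; cleared 0 line(s) (total 0); column heights now [0 4 4 4 4 0 0], max=4
Drop 3: J rot1 at col 3 lands with bottom-row=4; cleared 0 line(s) (total 0); column heights now [0 4 4 7 7 0 0], max=7
Drop 4: T rot2 at col 4 lands with bottom-row=6; cleared 0 line(s) (total 0); column heights now [0 4 4 7 8 8 8], max=8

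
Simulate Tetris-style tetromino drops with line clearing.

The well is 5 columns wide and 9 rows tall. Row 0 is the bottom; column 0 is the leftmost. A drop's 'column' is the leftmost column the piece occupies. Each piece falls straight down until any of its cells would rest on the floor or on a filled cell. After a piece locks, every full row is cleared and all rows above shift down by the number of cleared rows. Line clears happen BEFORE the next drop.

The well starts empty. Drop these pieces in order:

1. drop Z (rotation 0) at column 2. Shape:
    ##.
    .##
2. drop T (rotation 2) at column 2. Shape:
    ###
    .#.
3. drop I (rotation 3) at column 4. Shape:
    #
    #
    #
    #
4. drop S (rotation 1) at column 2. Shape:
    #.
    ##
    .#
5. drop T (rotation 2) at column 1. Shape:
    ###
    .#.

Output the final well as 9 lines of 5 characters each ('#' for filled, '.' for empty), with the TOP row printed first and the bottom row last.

Drop 1: Z rot0 at col 2 lands with bottom-row=0; cleared 0 line(s) (total 0); column heights now [0 0 2 2 1], max=2
Drop 2: T rot2 at col 2 lands with bottom-row=2; cleared 0 line(s) (total 0); column heights now [0 0 4 4 4], max=4
Drop 3: I rot3 at col 4 lands with bottom-row=4; cleared 0 line(s) (total 0); column heights now [0 0 4 4 8], max=8
Drop 4: S rot1 at col 2 lands with bottom-row=4; cleared 0 line(s) (total 0); column heights now [0 0 7 6 8], max=8
Drop 5: T rot2 at col 1 lands with bottom-row=7; cleared 0 line(s) (total 0); column heights now [0 9 9 9 8], max=9

Answer: .###.
..#.#
..#.#
..###
...##
..###
...#.
..##.
...##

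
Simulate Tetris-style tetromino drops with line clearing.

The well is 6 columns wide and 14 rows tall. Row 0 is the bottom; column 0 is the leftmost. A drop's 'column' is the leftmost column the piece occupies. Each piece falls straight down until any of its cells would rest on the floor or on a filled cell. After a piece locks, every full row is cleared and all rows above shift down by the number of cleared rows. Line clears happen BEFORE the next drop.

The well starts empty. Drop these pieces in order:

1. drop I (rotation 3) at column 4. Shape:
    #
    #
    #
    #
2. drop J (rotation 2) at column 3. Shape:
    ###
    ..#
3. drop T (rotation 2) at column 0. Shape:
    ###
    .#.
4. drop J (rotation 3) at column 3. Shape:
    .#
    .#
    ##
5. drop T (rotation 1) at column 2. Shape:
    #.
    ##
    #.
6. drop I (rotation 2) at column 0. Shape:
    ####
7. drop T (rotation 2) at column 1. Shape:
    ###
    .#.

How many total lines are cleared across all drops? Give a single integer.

Answer: 0

Derivation:
Drop 1: I rot3 at col 4 lands with bottom-row=0; cleared 0 line(s) (total 0); column heights now [0 0 0 0 4 0], max=4
Drop 2: J rot2 at col 3 lands with bottom-row=3; cleared 0 line(s) (total 0); column heights now [0 0 0 5 5 5], max=5
Drop 3: T rot2 at col 0 lands with bottom-row=0; cleared 0 line(s) (total 0); column heights now [2 2 2 5 5 5], max=5
Drop 4: J rot3 at col 3 lands with bottom-row=5; cleared 0 line(s) (total 0); column heights now [2 2 2 6 8 5], max=8
Drop 5: T rot1 at col 2 lands with bottom-row=5; cleared 0 line(s) (total 0); column heights now [2 2 8 7 8 5], max=8
Drop 6: I rot2 at col 0 lands with bottom-row=8; cleared 0 line(s) (total 0); column heights now [9 9 9 9 8 5], max=9
Drop 7: T rot2 at col 1 lands with bottom-row=9; cleared 0 line(s) (total 0); column heights now [9 11 11 11 8 5], max=11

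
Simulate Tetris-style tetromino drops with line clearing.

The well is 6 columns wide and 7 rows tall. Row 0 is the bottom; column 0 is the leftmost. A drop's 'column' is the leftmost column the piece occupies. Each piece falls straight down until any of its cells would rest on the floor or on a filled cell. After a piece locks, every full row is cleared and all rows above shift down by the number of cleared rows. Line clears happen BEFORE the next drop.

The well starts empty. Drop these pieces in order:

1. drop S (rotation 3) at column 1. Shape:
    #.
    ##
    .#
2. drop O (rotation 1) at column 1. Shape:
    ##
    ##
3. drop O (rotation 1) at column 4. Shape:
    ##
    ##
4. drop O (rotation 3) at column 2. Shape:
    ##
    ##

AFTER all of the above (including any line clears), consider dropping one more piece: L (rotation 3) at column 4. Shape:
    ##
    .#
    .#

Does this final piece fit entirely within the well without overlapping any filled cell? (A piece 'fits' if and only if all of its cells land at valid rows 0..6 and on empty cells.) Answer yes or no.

Answer: yes

Derivation:
Drop 1: S rot3 at col 1 lands with bottom-row=0; cleared 0 line(s) (total 0); column heights now [0 3 2 0 0 0], max=3
Drop 2: O rot1 at col 1 lands with bottom-row=3; cleared 0 line(s) (total 0); column heights now [0 5 5 0 0 0], max=5
Drop 3: O rot1 at col 4 lands with bottom-row=0; cleared 0 line(s) (total 0); column heights now [0 5 5 0 2 2], max=5
Drop 4: O rot3 at col 2 lands with bottom-row=5; cleared 0 line(s) (total 0); column heights now [0 5 7 7 2 2], max=7
Test piece L rot3 at col 4 (width 2): heights before test = [0 5 7 7 2 2]; fits = True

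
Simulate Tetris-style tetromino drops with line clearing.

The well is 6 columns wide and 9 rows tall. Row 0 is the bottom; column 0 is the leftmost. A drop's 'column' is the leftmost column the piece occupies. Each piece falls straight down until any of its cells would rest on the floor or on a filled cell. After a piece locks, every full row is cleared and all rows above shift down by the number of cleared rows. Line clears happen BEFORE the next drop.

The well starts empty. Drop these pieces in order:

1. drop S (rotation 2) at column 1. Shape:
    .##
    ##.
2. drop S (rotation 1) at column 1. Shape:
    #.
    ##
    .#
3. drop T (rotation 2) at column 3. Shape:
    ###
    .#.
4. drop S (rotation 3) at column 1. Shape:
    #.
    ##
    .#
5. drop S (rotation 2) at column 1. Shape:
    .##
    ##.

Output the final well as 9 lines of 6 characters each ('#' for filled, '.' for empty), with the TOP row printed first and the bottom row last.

Answer: ..##..
.##...
.#....
.##...
.##...
.##...
..####
..###.
.##...

Derivation:
Drop 1: S rot2 at col 1 lands with bottom-row=0; cleared 0 line(s) (total 0); column heights now [0 1 2 2 0 0], max=2
Drop 2: S rot1 at col 1 lands with bottom-row=2; cleared 0 line(s) (total 0); column heights now [0 5 4 2 0 0], max=5
Drop 3: T rot2 at col 3 lands with bottom-row=1; cleared 0 line(s) (total 0); column heights now [0 5 4 3 3 3], max=5
Drop 4: S rot3 at col 1 lands with bottom-row=4; cleared 0 line(s) (total 0); column heights now [0 7 6 3 3 3], max=7
Drop 5: S rot2 at col 1 lands with bottom-row=7; cleared 0 line(s) (total 0); column heights now [0 8 9 9 3 3], max=9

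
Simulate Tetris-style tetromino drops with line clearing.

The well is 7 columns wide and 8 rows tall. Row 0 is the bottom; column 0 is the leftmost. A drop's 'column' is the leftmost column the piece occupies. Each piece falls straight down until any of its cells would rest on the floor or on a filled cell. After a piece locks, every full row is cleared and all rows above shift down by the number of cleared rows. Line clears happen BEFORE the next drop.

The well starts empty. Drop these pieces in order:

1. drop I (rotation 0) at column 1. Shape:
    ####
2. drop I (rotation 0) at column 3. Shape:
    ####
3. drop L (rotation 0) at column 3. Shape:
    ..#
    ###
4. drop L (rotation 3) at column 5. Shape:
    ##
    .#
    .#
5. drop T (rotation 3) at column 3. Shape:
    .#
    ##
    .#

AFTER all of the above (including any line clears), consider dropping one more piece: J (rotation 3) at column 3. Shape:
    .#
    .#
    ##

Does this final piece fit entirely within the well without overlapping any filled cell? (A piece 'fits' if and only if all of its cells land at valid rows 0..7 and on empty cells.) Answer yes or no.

Answer: no

Derivation:
Drop 1: I rot0 at col 1 lands with bottom-row=0; cleared 0 line(s) (total 0); column heights now [0 1 1 1 1 0 0], max=1
Drop 2: I rot0 at col 3 lands with bottom-row=1; cleared 0 line(s) (total 0); column heights now [0 1 1 2 2 2 2], max=2
Drop 3: L rot0 at col 3 lands with bottom-row=2; cleared 0 line(s) (total 0); column heights now [0 1 1 3 3 4 2], max=4
Drop 4: L rot3 at col 5 lands with bottom-row=2; cleared 0 line(s) (total 0); column heights now [0 1 1 3 3 5 5], max=5
Drop 5: T rot3 at col 3 lands with bottom-row=3; cleared 0 line(s) (total 0); column heights now [0 1 1 5 6 5 5], max=6
Test piece J rot3 at col 3 (width 2): heights before test = [0 1 1 5 6 5 5]; fits = False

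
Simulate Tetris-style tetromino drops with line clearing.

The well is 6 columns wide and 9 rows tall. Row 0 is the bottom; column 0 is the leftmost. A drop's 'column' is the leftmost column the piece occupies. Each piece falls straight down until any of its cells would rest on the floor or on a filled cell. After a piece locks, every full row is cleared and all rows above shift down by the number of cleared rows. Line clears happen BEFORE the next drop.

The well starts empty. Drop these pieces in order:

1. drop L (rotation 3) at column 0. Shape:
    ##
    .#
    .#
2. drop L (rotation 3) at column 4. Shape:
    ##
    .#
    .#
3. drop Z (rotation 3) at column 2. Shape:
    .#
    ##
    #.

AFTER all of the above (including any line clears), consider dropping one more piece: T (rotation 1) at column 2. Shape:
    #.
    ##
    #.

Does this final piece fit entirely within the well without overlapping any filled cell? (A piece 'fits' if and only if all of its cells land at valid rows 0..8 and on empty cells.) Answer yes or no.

Drop 1: L rot3 at col 0 lands with bottom-row=0; cleared 0 line(s) (total 0); column heights now [3 3 0 0 0 0], max=3
Drop 2: L rot3 at col 4 lands with bottom-row=0; cleared 0 line(s) (total 0); column heights now [3 3 0 0 3 3], max=3
Drop 3: Z rot3 at col 2 lands with bottom-row=0; cleared 0 line(s) (total 0); column heights now [3 3 2 3 3 3], max=3
Test piece T rot1 at col 2 (width 2): heights before test = [3 3 2 3 3 3]; fits = True

Answer: yes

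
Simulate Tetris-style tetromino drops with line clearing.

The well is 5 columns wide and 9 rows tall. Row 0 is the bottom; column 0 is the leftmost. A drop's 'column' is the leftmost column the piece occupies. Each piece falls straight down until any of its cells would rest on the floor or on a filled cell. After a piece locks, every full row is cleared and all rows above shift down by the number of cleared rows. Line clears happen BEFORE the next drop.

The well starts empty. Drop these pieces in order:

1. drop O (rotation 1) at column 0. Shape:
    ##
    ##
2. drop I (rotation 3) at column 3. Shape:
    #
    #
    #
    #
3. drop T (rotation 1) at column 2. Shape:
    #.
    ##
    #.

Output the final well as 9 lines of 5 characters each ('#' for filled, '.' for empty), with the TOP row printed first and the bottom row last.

Answer: .....
.....
.....
..#..
..##.
..##.
...#.
##.#.
##.#.

Derivation:
Drop 1: O rot1 at col 0 lands with bottom-row=0; cleared 0 line(s) (total 0); column heights now [2 2 0 0 0], max=2
Drop 2: I rot3 at col 3 lands with bottom-row=0; cleared 0 line(s) (total 0); column heights now [2 2 0 4 0], max=4
Drop 3: T rot1 at col 2 lands with bottom-row=3; cleared 0 line(s) (total 0); column heights now [2 2 6 5 0], max=6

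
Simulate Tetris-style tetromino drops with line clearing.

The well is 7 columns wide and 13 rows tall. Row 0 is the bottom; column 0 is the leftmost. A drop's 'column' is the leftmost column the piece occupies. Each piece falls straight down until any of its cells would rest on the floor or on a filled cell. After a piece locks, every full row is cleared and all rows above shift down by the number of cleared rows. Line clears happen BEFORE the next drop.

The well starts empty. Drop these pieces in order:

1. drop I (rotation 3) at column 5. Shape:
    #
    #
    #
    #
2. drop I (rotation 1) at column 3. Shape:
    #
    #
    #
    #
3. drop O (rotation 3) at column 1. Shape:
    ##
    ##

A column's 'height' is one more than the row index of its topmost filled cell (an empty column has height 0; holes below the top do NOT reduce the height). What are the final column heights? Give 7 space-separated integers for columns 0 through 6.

Drop 1: I rot3 at col 5 lands with bottom-row=0; cleared 0 line(s) (total 0); column heights now [0 0 0 0 0 4 0], max=4
Drop 2: I rot1 at col 3 lands with bottom-row=0; cleared 0 line(s) (total 0); column heights now [0 0 0 4 0 4 0], max=4
Drop 3: O rot3 at col 1 lands with bottom-row=0; cleared 0 line(s) (total 0); column heights now [0 2 2 4 0 4 0], max=4

Answer: 0 2 2 4 0 4 0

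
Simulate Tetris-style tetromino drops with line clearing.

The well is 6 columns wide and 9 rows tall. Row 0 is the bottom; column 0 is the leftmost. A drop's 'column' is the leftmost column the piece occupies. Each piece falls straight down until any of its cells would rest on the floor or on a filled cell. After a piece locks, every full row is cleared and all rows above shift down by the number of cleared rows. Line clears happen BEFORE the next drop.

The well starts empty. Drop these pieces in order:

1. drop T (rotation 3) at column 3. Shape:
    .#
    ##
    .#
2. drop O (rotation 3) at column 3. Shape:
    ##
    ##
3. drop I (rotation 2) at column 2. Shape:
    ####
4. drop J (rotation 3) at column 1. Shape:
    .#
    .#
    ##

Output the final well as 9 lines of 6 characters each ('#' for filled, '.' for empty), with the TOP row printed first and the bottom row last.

Answer: ..#...
..#...
.##...
..####
...##.
...##.
....#.
...##.
....#.

Derivation:
Drop 1: T rot3 at col 3 lands with bottom-row=0; cleared 0 line(s) (total 0); column heights now [0 0 0 2 3 0], max=3
Drop 2: O rot3 at col 3 lands with bottom-row=3; cleared 0 line(s) (total 0); column heights now [0 0 0 5 5 0], max=5
Drop 3: I rot2 at col 2 lands with bottom-row=5; cleared 0 line(s) (total 0); column heights now [0 0 6 6 6 6], max=6
Drop 4: J rot3 at col 1 lands with bottom-row=6; cleared 0 line(s) (total 0); column heights now [0 7 9 6 6 6], max=9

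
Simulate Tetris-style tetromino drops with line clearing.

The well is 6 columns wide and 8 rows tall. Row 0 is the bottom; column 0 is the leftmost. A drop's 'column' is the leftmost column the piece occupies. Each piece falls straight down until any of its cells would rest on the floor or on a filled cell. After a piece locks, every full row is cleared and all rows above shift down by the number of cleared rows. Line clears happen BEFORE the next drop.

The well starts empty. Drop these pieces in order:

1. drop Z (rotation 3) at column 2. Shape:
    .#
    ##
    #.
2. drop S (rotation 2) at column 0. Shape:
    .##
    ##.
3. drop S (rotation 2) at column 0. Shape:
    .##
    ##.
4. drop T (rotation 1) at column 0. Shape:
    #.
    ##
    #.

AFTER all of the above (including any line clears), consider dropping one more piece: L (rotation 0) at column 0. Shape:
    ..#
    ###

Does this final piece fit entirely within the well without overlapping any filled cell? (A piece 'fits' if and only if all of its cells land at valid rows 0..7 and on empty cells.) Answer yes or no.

Drop 1: Z rot3 at col 2 lands with bottom-row=0; cleared 0 line(s) (total 0); column heights now [0 0 2 3 0 0], max=3
Drop 2: S rot2 at col 0 lands with bottom-row=1; cleared 0 line(s) (total 0); column heights now [2 3 3 3 0 0], max=3
Drop 3: S rot2 at col 0 lands with bottom-row=3; cleared 0 line(s) (total 0); column heights now [4 5 5 3 0 0], max=5
Drop 4: T rot1 at col 0 lands with bottom-row=4; cleared 0 line(s) (total 0); column heights now [7 6 5 3 0 0], max=7
Test piece L rot0 at col 0 (width 3): heights before test = [7 6 5 3 0 0]; fits = False

Answer: no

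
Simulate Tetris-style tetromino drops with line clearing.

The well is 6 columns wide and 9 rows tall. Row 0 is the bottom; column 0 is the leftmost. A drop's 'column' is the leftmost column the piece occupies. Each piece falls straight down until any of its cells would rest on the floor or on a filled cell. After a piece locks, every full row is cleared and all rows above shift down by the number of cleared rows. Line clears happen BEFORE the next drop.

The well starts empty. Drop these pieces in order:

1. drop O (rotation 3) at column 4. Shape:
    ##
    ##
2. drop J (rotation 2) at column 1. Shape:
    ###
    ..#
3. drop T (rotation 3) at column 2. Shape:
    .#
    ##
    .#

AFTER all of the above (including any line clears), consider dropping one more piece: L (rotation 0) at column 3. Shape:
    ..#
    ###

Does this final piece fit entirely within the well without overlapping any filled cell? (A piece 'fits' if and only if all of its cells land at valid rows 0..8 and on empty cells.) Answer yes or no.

Answer: yes

Derivation:
Drop 1: O rot3 at col 4 lands with bottom-row=0; cleared 0 line(s) (total 0); column heights now [0 0 0 0 2 2], max=2
Drop 2: J rot2 at col 1 lands with bottom-row=0; cleared 0 line(s) (total 0); column heights now [0 2 2 2 2 2], max=2
Drop 3: T rot3 at col 2 lands with bottom-row=2; cleared 0 line(s) (total 0); column heights now [0 2 4 5 2 2], max=5
Test piece L rot0 at col 3 (width 3): heights before test = [0 2 4 5 2 2]; fits = True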